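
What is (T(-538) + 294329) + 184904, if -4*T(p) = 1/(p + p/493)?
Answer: 509466851997/1063088 ≈ 4.7923e+5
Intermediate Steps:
T(p) = -493/(1976*p) (T(p) = -1/(4*(p + p/493)) = -493/(494*p)/4 = -493/(1976*p))
(T(-538) + 294329) + 184904 = (-493/1976/(-538) + 294329) + 184904 = (-493/1976*(-1/538) + 294329) + 184904 = (493/1063088 + 294329) + 184904 = 312897628445/1063088 + 184904 = 509466851997/1063088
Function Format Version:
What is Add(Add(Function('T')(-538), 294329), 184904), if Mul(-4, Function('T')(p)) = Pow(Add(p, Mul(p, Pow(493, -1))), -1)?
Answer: Rational(509466851997, 1063088) ≈ 4.7923e+5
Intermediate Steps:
Function('T')(p) = Mul(Rational(-493, 1976), Pow(p, -1)) (Function('T')(p) = Mul(Rational(-1, 4), Pow(Add(p, Mul(p, Pow(493, -1))), -1)) = Mul(Rational(-1, 4), Pow(Add(p, Mul(p, Rational(1, 493))), -1)) = Mul(Rational(-1, 4), Pow(Add(p, Mul(Rational(1, 493), p)), -1)) = Mul(Rational(-1, 4), Pow(Mul(Rational(494, 493), p), -1)) = Mul(Rational(-1, 4), Mul(Rational(493, 494), Pow(p, -1))) = Mul(Rational(-493, 1976), Pow(p, -1)))
Add(Add(Function('T')(-538), 294329), 184904) = Add(Add(Mul(Rational(-493, 1976), Pow(-538, -1)), 294329), 184904) = Add(Add(Mul(Rational(-493, 1976), Rational(-1, 538)), 294329), 184904) = Add(Add(Rational(493, 1063088), 294329), 184904) = Add(Rational(312897628445, 1063088), 184904) = Rational(509466851997, 1063088)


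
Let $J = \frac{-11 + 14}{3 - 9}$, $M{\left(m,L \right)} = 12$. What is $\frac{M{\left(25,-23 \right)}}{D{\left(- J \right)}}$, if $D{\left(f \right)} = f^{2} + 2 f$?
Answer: $\frac{48}{5} \approx 9.6$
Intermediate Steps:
$J = - \frac{1}{2}$ ($J = \frac{3}{-6} = 3 \left(- \frac{1}{6}\right) = - \frac{1}{2} \approx -0.5$)
$\frac{M{\left(25,-23 \right)}}{D{\left(- J \right)}} = \frac{12}{\left(-1\right) \left(- \frac{1}{2}\right) \left(2 - - \frac{1}{2}\right)} = \frac{12}{\frac{1}{2} \left(2 + \frac{1}{2}\right)} = \frac{12}{\frac{1}{2} \cdot \frac{5}{2}} = \frac{12}{\frac{5}{4}} = 12 \cdot \frac{4}{5} = \frac{48}{5}$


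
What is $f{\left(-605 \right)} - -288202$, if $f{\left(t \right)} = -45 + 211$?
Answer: $288368$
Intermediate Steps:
$f{\left(t \right)} = 166$
$f{\left(-605 \right)} - -288202 = 166 - -288202 = 166 + 288202 = 288368$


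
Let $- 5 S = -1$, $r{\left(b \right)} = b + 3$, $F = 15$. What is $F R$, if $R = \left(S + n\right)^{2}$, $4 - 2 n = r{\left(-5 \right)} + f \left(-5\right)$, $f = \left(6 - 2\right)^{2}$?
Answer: $\frac{139968}{5} \approx 27994.0$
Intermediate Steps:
$f = 16$ ($f = 4^{2} = 16$)
$r{\left(b \right)} = 3 + b$
$S = \frac{1}{5}$ ($S = \left(- \frac{1}{5}\right) \left(-1\right) = \frac{1}{5} \approx 0.2$)
$n = 43$ ($n = 2 - \frac{\left(3 - 5\right) + 16 \left(-5\right)}{2} = 2 - \frac{-2 - 80}{2} = 2 - -41 = 2 + 41 = 43$)
$R = \frac{46656}{25}$ ($R = \left(\frac{1}{5} + 43\right)^{2} = \left(\frac{216}{5}\right)^{2} = \frac{46656}{25} \approx 1866.2$)
$F R = 15 \cdot \frac{46656}{25} = \frac{139968}{5}$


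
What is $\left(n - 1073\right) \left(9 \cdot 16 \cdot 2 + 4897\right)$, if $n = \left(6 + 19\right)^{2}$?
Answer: $-2322880$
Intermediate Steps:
$n = 625$ ($n = 25^{2} = 625$)
$\left(n - 1073\right) \left(9 \cdot 16 \cdot 2 + 4897\right) = \left(625 - 1073\right) \left(9 \cdot 16 \cdot 2 + 4897\right) = - 448 \left(144 \cdot 2 + 4897\right) = - 448 \left(288 + 4897\right) = \left(-448\right) 5185 = -2322880$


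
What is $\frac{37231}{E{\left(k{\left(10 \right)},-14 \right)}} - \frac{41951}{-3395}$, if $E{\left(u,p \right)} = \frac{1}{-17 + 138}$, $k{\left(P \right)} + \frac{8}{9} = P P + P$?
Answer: $\frac{2184907228}{485} \approx 4.505 \cdot 10^{6}$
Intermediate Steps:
$k{\left(P \right)} = - \frac{8}{9} + P + P^{2}$ ($k{\left(P \right)} = - \frac{8}{9} + \left(P P + P\right) = - \frac{8}{9} + \left(P^{2} + P\right) = - \frac{8}{9} + \left(P + P^{2}\right) = - \frac{8}{9} + P + P^{2}$)
$E{\left(u,p \right)} = \frac{1}{121}$
$\frac{37231}{E{\left(k{\left(10 \right)},-14 \right)}} - \frac{41951}{-3395} = 37231 \frac{1}{\frac{1}{121}} - \frac{41951}{-3395} = 37231 \cdot 121 - - \frac{5993}{485} = 4504951 + \frac{5993}{485} = \frac{2184907228}{485}$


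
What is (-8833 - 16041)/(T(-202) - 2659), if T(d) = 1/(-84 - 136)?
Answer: 5472280/584981 ≈ 9.3546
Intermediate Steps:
T(d) = -1/220 (T(d) = 1/(-220) = -1/220)
(-8833 - 16041)/(T(-202) - 2659) = (-8833 - 16041)/(-1/220 - 2659) = -24874/(-584981/220) = -24874*(-220/584981) = 5472280/584981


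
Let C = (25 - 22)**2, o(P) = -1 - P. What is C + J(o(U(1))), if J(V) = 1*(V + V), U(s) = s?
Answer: 5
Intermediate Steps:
J(V) = 2*V (J(V) = 1*(2*V) = 2*V)
C = 9 (C = 3**2 = 9)
C + J(o(U(1))) = 9 + 2*(-1 - 1*1) = 9 + 2*(-1 - 1) = 9 + 2*(-2) = 9 - 4 = 5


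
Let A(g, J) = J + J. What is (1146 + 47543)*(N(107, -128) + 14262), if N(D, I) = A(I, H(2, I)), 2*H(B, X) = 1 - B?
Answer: 694353829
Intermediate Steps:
H(B, X) = 1/2 - B/2 (H(B, X) = (1 - B)/2 = 1/2 - B/2)
A(g, J) = 2*J
N(D, I) = -1 (N(D, I) = 2*(1/2 - 1/2*2) = 2*(1/2 - 1) = 2*(-1/2) = -1)
(1146 + 47543)*(N(107, -128) + 14262) = (1146 + 47543)*(-1 + 14262) = 48689*14261 = 694353829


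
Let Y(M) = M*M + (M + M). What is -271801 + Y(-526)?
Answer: 3823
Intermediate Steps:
Y(M) = M² + 2*M
-271801 + Y(-526) = -271801 - 526*(2 - 526) = -271801 - 526*(-524) = -271801 + 275624 = 3823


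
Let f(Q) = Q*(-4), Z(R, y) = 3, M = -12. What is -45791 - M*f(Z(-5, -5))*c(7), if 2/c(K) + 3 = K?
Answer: -45863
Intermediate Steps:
c(K) = 2/(-3 + K)
f(Q) = -4*Q
-45791 - M*f(Z(-5, -5))*c(7) = -45791 - (-(-48)*3)*2/(-3 + 7) = -45791 - (-12*(-12))*2/4 = -45791 - 144*2*(¼) = -45791 - 144/2 = -45791 - 1*72 = -45791 - 72 = -45863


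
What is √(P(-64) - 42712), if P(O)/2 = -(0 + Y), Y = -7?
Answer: I*√42698 ≈ 206.64*I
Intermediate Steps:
P(O) = 14 (P(O) = 2*(-(0 - 7)) = 2*(-1*(-7)) = 2*7 = 14)
√(P(-64) - 42712) = √(14 - 42712) = √(-42698) = I*√42698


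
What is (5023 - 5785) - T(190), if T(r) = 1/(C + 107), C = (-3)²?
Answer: -88393/116 ≈ -762.01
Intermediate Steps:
C = 9
T(r) = 1/116 (T(r) = 1/(9 + 107) = 1/116)
(5023 - 5785) - T(190) = (5023 - 5785) - 1*1/116 = -762 - 1/116 = -88393/116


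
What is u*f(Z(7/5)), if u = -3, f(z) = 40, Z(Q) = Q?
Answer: -120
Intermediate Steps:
u*f(Z(7/5)) = -3*40 = -120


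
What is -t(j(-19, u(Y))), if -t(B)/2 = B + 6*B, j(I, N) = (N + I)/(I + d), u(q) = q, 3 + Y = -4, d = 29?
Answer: -182/5 ≈ -36.400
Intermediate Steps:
Y = -7 (Y = -3 - 4 = -7)
j(I, N) = (I + N)/(29 + I) (j(I, N) = (N + I)/(I + 29) = (I + N)/(29 + I))
t(B) = -14*B (t(B) = -2*(B + 6*B) = -14*B)
-t(j(-19, u(Y))) = -(-14)*(-19 - 7)/(29 - 19) = -(-14)*-26/10 = -(-14)*(⅒)*(-26) = -(-14)*(-13)/5 = -1*182/5 = -182/5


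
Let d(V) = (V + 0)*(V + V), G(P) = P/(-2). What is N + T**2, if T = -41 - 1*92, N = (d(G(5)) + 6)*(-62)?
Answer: 16542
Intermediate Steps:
G(P) = -P/2 (G(P) = P*(-1/2) = -P/2)
d(V) = 2*V**2 (d(V) = V*(2*V) = 2*V**2)
N = -1147 (N = (2*(-1/2*5)**2 + 6)*(-62) = (2*(-5/2)**2 + 6)*(-62) = (2*(25/4) + 6)*(-62) = (25/2 + 6)*(-62) = (37/2)*(-62) = -1147)
T = -133 (T = -41 - 92 = -133)
N + T**2 = -1147 + (-133)**2 = -1147 + 17689 = 16542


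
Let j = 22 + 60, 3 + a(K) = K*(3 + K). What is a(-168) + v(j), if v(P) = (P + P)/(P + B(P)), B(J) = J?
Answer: 27718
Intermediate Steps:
a(K) = -3 + K*(3 + K)
j = 82
v(P) = 1 (v(P) = (P + P)/(P + P) = (2*P)/((2*P)) = (2*P)*(1/(2*P)) = 1)
a(-168) + v(j) = (-3 + (-168)**2 + 3*(-168)) + 1 = (-3 + 28224 - 504) + 1 = 27717 + 1 = 27718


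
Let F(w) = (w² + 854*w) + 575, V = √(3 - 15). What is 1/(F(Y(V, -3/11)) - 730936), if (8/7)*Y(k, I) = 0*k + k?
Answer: -186974768/136562511713161 - 382592*I*√3/136562511713161 ≈ -1.3692e-6 - 4.8525e-9*I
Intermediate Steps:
V = 2*I*√3 (V = √(-12) = 2*I*√3 ≈ 3.4641*I)
Y(k, I) = 7*k/8 (Y(k, I) = 7*(0*k + k)/8 = 7*(0 + k)/8 = 7*k/8)
F(w) = 575 + w² + 854*w
1/(F(Y(V, -3/11)) - 730936) = 1/((575 + (7*(2*I*√3)/8)² + 854*(7*(2*I*√3)/8)) - 730936) = 1/((575 + (7*I*√3/4)² + 854*(7*I*√3/4)) - 730936) = 1/((575 - 147/16 + 2989*I*√3/2) - 730936) = 1/((9053/16 + 2989*I*√3/2) - 730936) = 1/(-11685923/16 + 2989*I*√3/2)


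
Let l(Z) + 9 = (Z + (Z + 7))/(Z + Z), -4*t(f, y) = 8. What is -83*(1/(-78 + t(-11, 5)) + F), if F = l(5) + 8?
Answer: -913/16 ≈ -57.063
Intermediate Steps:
t(f, y) = -2 (t(f, y) = -¼*8 = -2)
l(Z) = -9 + (7 + 2*Z)/(2*Z) (l(Z) = -9 + (Z + (Z + 7))/(Z + Z) = -9 + (Z + (7 + Z))/((2*Z)) = -9 + (7 + 2*Z)*(1/(2*Z)) = -9 + (7 + 2*Z)/(2*Z))
F = 7/10 (F = (-8 + (7/2)/5) + 8 = (-8 + (7/2)*(⅕)) + 8 = (-8 + 7/10) + 8 = -73/10 + 8 = 7/10 ≈ 0.70000)
-83*(1/(-78 + t(-11, 5)) + F) = -83*(1/(-78 - 2) + 7/10) = -83*(1/(-80) + 7/10) = -83*(-1/80 + 7/10) = -83*11/16 = -913/16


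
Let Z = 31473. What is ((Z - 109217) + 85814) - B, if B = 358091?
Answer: -350021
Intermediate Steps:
((Z - 109217) + 85814) - B = ((31473 - 109217) + 85814) - 1*358091 = (-77744 + 85814) - 358091 = 8070 - 358091 = -350021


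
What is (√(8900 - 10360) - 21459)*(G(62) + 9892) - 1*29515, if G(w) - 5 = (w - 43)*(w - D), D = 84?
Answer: -203439376 + 18958*I*√365 ≈ -2.0344e+8 + 3.6219e+5*I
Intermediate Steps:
G(w) = 5 + (-84 + w)*(-43 + w) (G(w) = 5 + (w - 43)*(w - 1*84) = 5 + (-43 + w)*(w - 84) = 5 + (-43 + w)*(-84 + w) = 5 + (-84 + w)*(-43 + w))
(√(8900 - 10360) - 21459)*(G(62) + 9892) - 1*29515 = (√(8900 - 10360) - 21459)*((3617 + 62² - 127*62) + 9892) - 1*29515 = (√(-1460) - 21459)*((3617 + 3844 - 7874) + 9892) - 29515 = (2*I*√365 - 21459)*(-413 + 9892) - 29515 = (-21459 + 2*I*√365)*9479 - 29515 = (-203409861 + 18958*I*√365) - 29515 = -203439376 + 18958*I*√365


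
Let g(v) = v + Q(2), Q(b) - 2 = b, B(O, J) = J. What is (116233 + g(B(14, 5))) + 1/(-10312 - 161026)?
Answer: 19916671795/171338 ≈ 1.1624e+5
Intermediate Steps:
Q(b) = 2 + b
g(v) = 4 + v (g(v) = v + (2 + 2) = v + 4 = 4 + v)
(116233 + g(B(14, 5))) + 1/(-10312 - 161026) = (116233 + (4 + 5)) + 1/(-10312 - 161026) = (116233 + 9) + 1/(-171338) = 116242 - 1/171338 = 19916671795/171338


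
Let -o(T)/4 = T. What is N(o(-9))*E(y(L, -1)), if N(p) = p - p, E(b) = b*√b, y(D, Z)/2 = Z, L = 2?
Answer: 0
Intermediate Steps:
y(D, Z) = 2*Z
o(T) = -4*T
E(b) = b^(3/2)
N(p) = 0
N(o(-9))*E(y(L, -1)) = 0*(2*(-1))^(3/2) = 0*(-2)^(3/2) = 0*(-2*I*√2) = 0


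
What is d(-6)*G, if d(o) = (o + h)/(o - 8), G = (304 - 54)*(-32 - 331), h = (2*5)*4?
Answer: 1542750/7 ≈ 2.2039e+5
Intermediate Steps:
h = 40 (h = 10*4 = 40)
G = -90750 (G = 250*(-363) = -90750)
d(o) = (40 + o)/(-8 + o) (d(o) = (o + 40)/(o - 8) = (40 + o)/(-8 + o))
d(-6)*G = ((40 - 6)/(-8 - 6))*(-90750) = (34/(-14))*(-90750) = -1/14*34*(-90750) = -17/7*(-90750) = 1542750/7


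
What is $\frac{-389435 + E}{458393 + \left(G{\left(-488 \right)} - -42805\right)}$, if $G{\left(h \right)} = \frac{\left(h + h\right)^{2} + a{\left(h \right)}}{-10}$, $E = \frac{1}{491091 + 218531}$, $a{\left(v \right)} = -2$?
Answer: $- \frac{1381758217845}{1440321902266} \approx -0.95934$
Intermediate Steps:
$E = \frac{1}{709622} \approx 1.4092 \cdot 10^{-6}$
$G{\left(h \right)} = \frac{1}{5} - \frac{2 h^{2}}{5}$ ($G{\left(h \right)} = \frac{\left(h + h\right)^{2} - 2}{-10} = \left(\left(2 h\right)^{2} - 2\right) \left(- \frac{1}{10}\right) = \left(4 h^{2} - 2\right) \left(- \frac{1}{10}\right) = \left(-2 + 4 h^{2}\right) \left(- \frac{1}{10}\right) = \frac{1}{5} - \frac{2 h^{2}}{5}$)
$\frac{-389435 + E}{458393 + \left(G{\left(-488 \right)} - -42805\right)} = \frac{-389435 + \frac{1}{709622}}{458393 + \left(\left(\frac{1}{5} - \frac{2 \left(-488\right)^{2}}{5}\right) - -42805\right)} = - \frac{276351643569}{709622 \left(458393 + \left(\left(\frac{1}{5} - \frac{476288}{5}\right) + 42805\right)\right)} = - \frac{276351643569}{709622 \left(458393 + \left(- \frac{476287}{5} + 42805\right)\right)} = - \frac{276351643569}{709622 \left(458393 - \frac{262262}{5}\right)} = - \frac{276351643569}{709622 \cdot \frac{2029703}{5}} = \left(- \frac{276351643569}{709622}\right) \frac{5}{2029703} = - \frac{1381758217845}{1440321902266}$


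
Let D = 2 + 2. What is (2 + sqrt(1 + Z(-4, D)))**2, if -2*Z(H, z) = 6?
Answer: (2 + I*sqrt(2))**2 ≈ 2.0 + 5.6569*I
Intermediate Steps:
D = 4
Z(H, z) = -3 (Z(H, z) = -1/2*6 = -3)
(2 + sqrt(1 + Z(-4, D)))**2 = (2 + sqrt(1 - 3))**2 = (2 + sqrt(-2))**2 = (2 + I*sqrt(2))**2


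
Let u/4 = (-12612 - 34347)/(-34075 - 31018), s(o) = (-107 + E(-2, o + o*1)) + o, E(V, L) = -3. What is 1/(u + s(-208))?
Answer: -65093/20511738 ≈ -0.0031735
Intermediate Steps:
s(o) = -110 + o (s(o) = (-107 - 3) + o = -110 + o)
u = 187836/65093 (u = 4*((-12612 - 34347)/(-34075 - 31018)) = 4*(-46959/(-65093)) = 4*(-46959*(-1/65093)) = 4*(46959/65093) = 187836/65093 ≈ 2.8857)
1/(u + s(-208)) = 1/(187836/65093 + (-110 - 208)) = 1/(187836/65093 - 318) = 1/(-20511738/65093) = -65093/20511738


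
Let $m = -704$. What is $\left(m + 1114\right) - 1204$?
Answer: $-794$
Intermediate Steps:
$\left(m + 1114\right) - 1204 = \left(-704 + 1114\right) - 1204 = 410 - 1204 = -794$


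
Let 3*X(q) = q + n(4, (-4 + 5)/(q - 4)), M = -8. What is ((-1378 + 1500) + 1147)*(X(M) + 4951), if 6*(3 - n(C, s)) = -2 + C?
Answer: 6280563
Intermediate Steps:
n(C, s) = 10/3 - C/6 (n(C, s) = 3 - (-2 + C)/6 = 3 + (⅓ - C/6) = 10/3 - C/6)
X(q) = 8/9 + q/3 (X(q) = (q + (10/3 - ⅙*4))/3 = (q + (10/3 - ⅔))/3 = (q + 8/3)/3 = (8/3 + q)/3 = 8/9 + q/3)
((-1378 + 1500) + 1147)*(X(M) + 4951) = ((-1378 + 1500) + 1147)*((8/9 + (⅓)*(-8)) + 4951) = (122 + 1147)*((8/9 - 8/3) + 4951) = 1269*(-16/9 + 4951) = 1269*(44543/9) = 6280563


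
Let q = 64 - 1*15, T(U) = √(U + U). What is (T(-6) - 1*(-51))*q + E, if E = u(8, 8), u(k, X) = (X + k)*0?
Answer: 2499 + 98*I*√3 ≈ 2499.0 + 169.74*I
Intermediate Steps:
T(U) = √2*√U (T(U) = √(2*U) = √2*√U)
u(k, X) = 0
E = 0
q = 49 (q = 64 - 15 = 49)
(T(-6) - 1*(-51))*q + E = (√2*√(-6) - 1*(-51))*49 + 0 = (√2*(I*√6) + 51)*49 + 0 = (2*I*√3 + 51)*49 + 0 = (51 + 2*I*√3)*49 + 0 = (2499 + 98*I*√3) + 0 = 2499 + 98*I*√3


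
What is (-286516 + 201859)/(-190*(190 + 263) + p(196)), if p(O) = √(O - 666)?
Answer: 728642799/740804537 + 84657*I*√470/7408045370 ≈ 0.98358 + 0.00024775*I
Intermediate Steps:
p(O) = √(-666 + O)
(-286516 + 201859)/(-190*(190 + 263) + p(196)) = (-286516 + 201859)/(-190*(190 + 263) + √(-666 + 196)) = -84657/(-190*453 + √(-470)) = -84657/(-86070 + I*√470)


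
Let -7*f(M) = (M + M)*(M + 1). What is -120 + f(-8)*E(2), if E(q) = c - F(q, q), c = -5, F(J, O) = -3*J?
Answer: -136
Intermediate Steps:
f(M) = -2*M*(1 + M)/7 (f(M) = -(M + M)*(M + 1)/7 = -2*M*(1 + M)/7)
E(q) = -5 + 3*q (E(q) = -5 - (-3)*q = -5 + 3*q)
-120 + f(-8)*E(2) = -120 + (-2/7*(-8)*(1 - 8))*(-5 + 3*2) = -120 + (-2/7*(-8)*(-7))*(-5 + 6) = -120 - 16*1 = -120 - 16 = -136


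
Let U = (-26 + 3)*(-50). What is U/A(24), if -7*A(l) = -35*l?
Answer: 115/12 ≈ 9.5833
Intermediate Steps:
A(l) = 5*l (A(l) = -(-5)*l = 5*l)
U = 1150 (U = -23*(-50) = 1150)
U/A(24) = 1150/((5*24)) = 1150/120 = 1150*(1/120) = 115/12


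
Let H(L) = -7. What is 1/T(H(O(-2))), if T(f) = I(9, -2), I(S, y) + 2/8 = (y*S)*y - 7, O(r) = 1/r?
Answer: 4/115 ≈ 0.034783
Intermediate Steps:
I(S, y) = -29/4 + S*y² (I(S, y) = -¼ + ((y*S)*y - 7) = -¼ + ((S*y)*y - 7) = -¼ + (S*y² - 7) = -¼ + (-7 + S*y²) = -29/4 + S*y²)
T(f) = 115/4 (T(f) = -29/4 + 9*(-2)² = -29/4 + 9*4 = -29/4 + 36 = 115/4)
1/T(H(O(-2))) = 1/(115/4) = 4/115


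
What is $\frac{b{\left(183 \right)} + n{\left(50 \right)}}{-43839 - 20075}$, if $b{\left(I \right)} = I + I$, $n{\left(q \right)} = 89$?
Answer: $- \frac{455}{63914} \approx -0.0071189$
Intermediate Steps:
$b{\left(I \right)} = 2 I$
$\frac{b{\left(183 \right)} + n{\left(50 \right)}}{-43839 - 20075} = \frac{2 \cdot 183 + 89}{-43839 - 20075} = \frac{366 + 89}{-63914} = 455 \left(- \frac{1}{63914}\right) = - \frac{455}{63914}$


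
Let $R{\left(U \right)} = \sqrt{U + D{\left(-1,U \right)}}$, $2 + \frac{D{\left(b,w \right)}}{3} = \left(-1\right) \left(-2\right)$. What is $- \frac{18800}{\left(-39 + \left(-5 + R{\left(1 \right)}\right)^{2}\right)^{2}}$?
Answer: $- \frac{18800}{529} \approx -35.539$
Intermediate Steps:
$D{\left(b,w \right)} = 0$ ($D{\left(b,w \right)} = -6 + 3 \left(\left(-1\right) \left(-2\right)\right) = -6 + 3 \cdot 2 = -6 + 6 = 0$)
$R{\left(U \right)} = \sqrt{U}$ ($R{\left(U \right)} = \sqrt{U + 0} = \sqrt{U}$)
$- \frac{18800}{\left(-39 + \left(-5 + R{\left(1 \right)}\right)^{2}\right)^{2}} = - \frac{18800}{\left(-39 + \left(-5 + \sqrt{1}\right)^{2}\right)^{2}} = - \frac{18800}{\left(-39 + \left(-5 + 1\right)^{2}\right)^{2}} = - \frac{18800}{\left(-39 + \left(-4\right)^{2}\right)^{2}} = - \frac{18800}{\left(-39 + 16\right)^{2}} = - \frac{18800}{\left(-23\right)^{2}} = - \frac{18800}{529}$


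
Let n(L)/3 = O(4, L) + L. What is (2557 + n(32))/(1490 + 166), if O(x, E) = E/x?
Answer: 2677/1656 ≈ 1.6165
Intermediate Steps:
n(L) = 15*L/4 (n(L) = 3*(L/4 + L) = 3*(5*L/4) = 15*L/4)
(2557 + n(32))/(1490 + 166) = (2557 + (15/4)*32)/(1490 + 166) = (2557 + 120)/1656 = 2677*(1/1656) = 2677/1656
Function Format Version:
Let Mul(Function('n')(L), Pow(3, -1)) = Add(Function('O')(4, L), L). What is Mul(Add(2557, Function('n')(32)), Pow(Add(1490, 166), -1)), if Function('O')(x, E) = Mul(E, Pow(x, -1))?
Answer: Rational(2677, 1656) ≈ 1.6165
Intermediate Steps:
Function('n')(L) = Mul(Rational(15, 4), L) (Function('n')(L) = Mul(3, Add(Mul(L, Pow(4, -1)), L)) = Mul(3, Add(Mul(L, Rational(1, 4)), L)) = Mul(3, Add(Mul(Rational(1, 4), L), L)) = Mul(3, Mul(Rational(5, 4), L)) = Mul(Rational(15, 4), L))
Mul(Add(2557, Function('n')(32)), Pow(Add(1490, 166), -1)) = Mul(Add(2557, Mul(Rational(15, 4), 32)), Pow(Add(1490, 166), -1)) = Mul(Add(2557, 120), Pow(1656, -1)) = Mul(2677, Rational(1, 1656)) = Rational(2677, 1656)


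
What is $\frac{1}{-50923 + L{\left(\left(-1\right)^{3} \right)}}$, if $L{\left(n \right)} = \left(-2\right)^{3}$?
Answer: $- \frac{1}{50931} \approx -1.9634 \cdot 10^{-5}$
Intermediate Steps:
$L{\left(n \right)} = -8$
$\frac{1}{-50923 + L{\left(\left(-1\right)^{3} \right)}} = \frac{1}{-50923 - 8} = \frac{1}{-50931} = - \frac{1}{50931}$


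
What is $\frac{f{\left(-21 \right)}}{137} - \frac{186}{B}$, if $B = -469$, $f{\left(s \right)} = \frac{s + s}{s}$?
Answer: $\frac{26420}{64253} \approx 0.41119$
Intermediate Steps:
$f{\left(s \right)} = 2$ ($f{\left(s \right)} = \frac{2 s}{s} = 2$)
$\frac{f{\left(-21 \right)}}{137} - \frac{186}{B} = \frac{2}{137} - \frac{186}{-469} = 2 \cdot \frac{1}{137} - - \frac{186}{469} = \frac{2}{137} + \frac{186}{469} = \frac{26420}{64253}$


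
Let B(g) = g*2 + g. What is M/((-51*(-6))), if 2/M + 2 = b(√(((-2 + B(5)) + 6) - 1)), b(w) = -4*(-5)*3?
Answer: 1/8874 ≈ 0.00011269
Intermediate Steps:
B(g) = 3*g (B(g) = 2*g + g = 3*g)
b(w) = 60 (b(w) = 20*3 = 60)
M = 1/29 (M = 2/(-2 + 60) = 2/58 = 2*(1/58) = 1/29 ≈ 0.034483)
M/((-51*(-6))) = 1/(29*((-51*(-6)))) = (1/29)/306 = (1/29)*(1/306) = 1/8874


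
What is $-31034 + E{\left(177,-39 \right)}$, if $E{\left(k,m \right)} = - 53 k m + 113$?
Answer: $334938$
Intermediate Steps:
$E{\left(k,m \right)} = 113 - 53 k m$ ($E{\left(k,m \right)} = - 53 k m + 113 = 113 - 53 k m$)
$-31034 + E{\left(177,-39 \right)} = -31034 - \left(-113 + 9381 \left(-39\right)\right) = -31034 + \left(113 + 365859\right) = -31034 + 365972 = 334938$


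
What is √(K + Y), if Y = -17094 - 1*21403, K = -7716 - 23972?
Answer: I*√70185 ≈ 264.92*I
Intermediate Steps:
K = -31688
Y = -38497 (Y = -17094 - 21403 = -38497)
√(K + Y) = √(-31688 - 38497) = √(-70185) = I*√70185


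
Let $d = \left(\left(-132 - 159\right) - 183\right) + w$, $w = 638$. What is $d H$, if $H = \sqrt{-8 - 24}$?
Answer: $656 i \sqrt{2} \approx 927.72 i$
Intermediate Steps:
$H = 4 i \sqrt{2}$ ($H = \sqrt{-32} = 4 i \sqrt{2} \approx 5.6569 i$)
$d = 164$ ($d = \left(\left(-132 - 159\right) - 183\right) + 638 = \left(-291 - 183\right) + 638 = -474 + 638 = 164$)
$d H = 164 \cdot 4 i \sqrt{2} = 656 i \sqrt{2}$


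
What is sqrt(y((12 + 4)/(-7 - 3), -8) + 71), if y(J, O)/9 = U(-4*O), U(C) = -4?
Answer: sqrt(35) ≈ 5.9161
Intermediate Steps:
y(J, O) = -36 (y(J, O) = 9*(-4) = -36)
sqrt(y((12 + 4)/(-7 - 3), -8) + 71) = sqrt(-36 + 71) = sqrt(35)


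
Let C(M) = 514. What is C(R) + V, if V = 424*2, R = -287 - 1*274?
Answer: 1362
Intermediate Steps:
R = -561 (R = -287 - 274 = -561)
V = 848
C(R) + V = 514 + 848 = 1362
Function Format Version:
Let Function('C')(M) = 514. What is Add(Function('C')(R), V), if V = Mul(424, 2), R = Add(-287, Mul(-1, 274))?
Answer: 1362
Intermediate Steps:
R = -561 (R = Add(-287, -274) = -561)
V = 848
Add(Function('C')(R), V) = Add(514, 848) = 1362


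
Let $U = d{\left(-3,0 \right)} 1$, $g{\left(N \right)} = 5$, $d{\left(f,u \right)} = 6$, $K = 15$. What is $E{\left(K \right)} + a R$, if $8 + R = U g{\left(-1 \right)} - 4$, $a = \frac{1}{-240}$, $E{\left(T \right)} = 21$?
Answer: $\frac{837}{40} \approx 20.925$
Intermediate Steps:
$U = 6$ ($U = 6 \cdot 1 = 6$)
$a = - \frac{1}{240} \approx -0.0041667$
$R = 18$ ($R = -8 + \left(6 \cdot 5 - 4\right) = -8 + \left(30 - 4\right) = -8 + 26 = 18$)
$E{\left(K \right)} + a R = 21 - \frac{3}{40} = \frac{837}{40}$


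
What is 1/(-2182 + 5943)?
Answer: 1/3761 ≈ 0.00026589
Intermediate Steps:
1/(-2182 + 5943) = 1/3761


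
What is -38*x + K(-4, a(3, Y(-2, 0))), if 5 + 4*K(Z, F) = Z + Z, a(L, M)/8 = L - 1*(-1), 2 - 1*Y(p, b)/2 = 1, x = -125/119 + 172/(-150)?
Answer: 2864543/35700 ≈ 80.239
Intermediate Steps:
x = -19609/8925 (x = -125*1/119 + 172*(-1/150) = -125/119 - 86/75 = -19609/8925 ≈ -2.1971)
Y(p, b) = 2 (Y(p, b) = 4 - 2*1 = 4 - 2 = 2)
a(L, M) = 8 + 8*L (a(L, M) = 8*(L - 1*(-1)) = 8*(L + 1) = 8*(1 + L) = 8 + 8*L)
K(Z, F) = -5/4 + Z/2 (K(Z, F) = -5/4 + (Z + Z)/4 = -5/4 + (2*Z)/4 = -5/4 + Z/2)
-38*x + K(-4, a(3, Y(-2, 0))) = -38*(-19609/8925) + (-5/4 + (½)*(-4)) = 745142/8925 + (-5/4 - 2) = 745142/8925 - 13/4 = 2864543/35700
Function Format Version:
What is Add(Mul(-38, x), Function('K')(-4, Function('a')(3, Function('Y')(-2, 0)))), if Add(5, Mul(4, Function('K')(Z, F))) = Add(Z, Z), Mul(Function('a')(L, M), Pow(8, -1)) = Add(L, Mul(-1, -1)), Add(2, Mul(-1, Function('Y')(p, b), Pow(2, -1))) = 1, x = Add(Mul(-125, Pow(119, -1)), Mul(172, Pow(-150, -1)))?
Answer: Rational(2864543, 35700) ≈ 80.239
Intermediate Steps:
x = Rational(-19609, 8925) (x = Add(Mul(-125, Rational(1, 119)), Mul(172, Rational(-1, 150))) = Add(Rational(-125, 119), Rational(-86, 75)) = Rational(-19609, 8925) ≈ -2.1971)
Function('Y')(p, b) = 2 (Function('Y')(p, b) = Add(4, Mul(-2, 1)) = Add(4, -2) = 2)
Function('a')(L, M) = Add(8, Mul(8, L)) (Function('a')(L, M) = Mul(8, Add(L, Mul(-1, -1))) = Mul(8, Add(L, 1)) = Mul(8, Add(1, L)) = Add(8, Mul(8, L)))
Function('K')(Z, F) = Add(Rational(-5, 4), Mul(Rational(1, 2), Z)) (Function('K')(Z, F) = Add(Rational(-5, 4), Mul(Rational(1, 4), Add(Z, Z))) = Add(Rational(-5, 4), Mul(Rational(1, 4), Mul(2, Z))) = Add(Rational(-5, 4), Mul(Rational(1, 2), Z)))
Add(Mul(-38, x), Function('K')(-4, Function('a')(3, Function('Y')(-2, 0)))) = Add(Mul(-38, Rational(-19609, 8925)), Add(Rational(-5, 4), Mul(Rational(1, 2), -4))) = Add(Rational(745142, 8925), Add(Rational(-5, 4), -2)) = Add(Rational(745142, 8925), Rational(-13, 4)) = Rational(2864543, 35700)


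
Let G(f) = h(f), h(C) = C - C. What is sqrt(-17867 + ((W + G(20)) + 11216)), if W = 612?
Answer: 3*I*sqrt(671) ≈ 77.711*I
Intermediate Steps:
h(C) = 0
G(f) = 0
sqrt(-17867 + ((W + G(20)) + 11216)) = sqrt(-17867 + ((612 + 0) + 11216)) = sqrt(-17867 + (612 + 11216)) = sqrt(-17867 + 11828) = sqrt(-6039) = 3*I*sqrt(671)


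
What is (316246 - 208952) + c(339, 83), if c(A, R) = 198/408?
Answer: 7296025/68 ≈ 1.0729e+5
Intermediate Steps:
c(A, R) = 33/68 (c(A, R) = 198*(1/408) = 33/68)
(316246 - 208952) + c(339, 83) = (316246 - 208952) + 33/68 = 107294 + 33/68 = 7296025/68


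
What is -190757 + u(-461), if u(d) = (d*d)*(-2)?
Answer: -615799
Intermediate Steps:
u(d) = -2*d² (u(d) = d²*(-2) = -2*d²)
-190757 + u(-461) = -190757 - 2*(-461)² = -190757 - 2*212521 = -190757 - 425042 = -615799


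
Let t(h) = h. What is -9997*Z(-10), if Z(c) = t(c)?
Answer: 99970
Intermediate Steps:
Z(c) = c
-9997*Z(-10) = -9997*(-10) = 99970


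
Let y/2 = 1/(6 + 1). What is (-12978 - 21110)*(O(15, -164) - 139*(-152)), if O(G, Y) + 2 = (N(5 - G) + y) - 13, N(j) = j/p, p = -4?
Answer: -5038564324/7 ≈ -7.1980e+8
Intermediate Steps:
N(j) = -j/4 (N(j) = j/(-4) = j*(-¼) = -j/4)
y = 2/7 (y = 2/(6 + 1) = 2/7 ≈ 0.28571)
O(G, Y) = -447/28 + G/4 (O(G, Y) = -2 + ((-(5 - G)/4 + 2/7) - 13) = -2 + (((-5/4 + G/4) + 2/7) - 13) = -2 + ((-27/28 + G/4) - 13) = -2 + (-391/28 + G/4) = -447/28 + G/4)
(-12978 - 21110)*(O(15, -164) - 139*(-152)) = (-12978 - 21110)*((-447/28 + (¼)*15) - 139*(-152)) = -34088*((-447/28 + 15/4) + 21128) = -34088*(-171/14 + 21128) = -34088*295621/14 = -5038564324/7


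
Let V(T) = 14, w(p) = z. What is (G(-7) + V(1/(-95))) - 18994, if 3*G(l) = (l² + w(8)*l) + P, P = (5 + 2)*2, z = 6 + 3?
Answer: -18980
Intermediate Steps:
z = 9
w(p) = 9
P = 14 (P = 7*2 = 14)
G(l) = 14/3 + 3*l + l²/3 (G(l) = ((l² + 9*l) + 14)/3 = (14 + l² + 9*l)/3 = 14/3 + 3*l + l²/3)
(G(-7) + V(1/(-95))) - 18994 = ((14/3 + 3*(-7) + (⅓)*(-7)²) + 14) - 18994 = ((14/3 - 21 + (⅓)*49) + 14) - 18994 = ((14/3 - 21 + 49/3) + 14) - 18994 = (0 + 14) - 18994 = 14 - 18994 = -18980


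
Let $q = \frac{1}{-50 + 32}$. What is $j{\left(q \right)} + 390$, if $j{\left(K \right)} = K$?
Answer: $\frac{7019}{18} \approx 389.94$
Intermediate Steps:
$q = - \frac{1}{18}$ ($q = \frac{1}{-18} = - \frac{1}{18} \approx -0.055556$)
$j{\left(q \right)} + 390 = - \frac{1}{18} + 390 = \frac{7019}{18}$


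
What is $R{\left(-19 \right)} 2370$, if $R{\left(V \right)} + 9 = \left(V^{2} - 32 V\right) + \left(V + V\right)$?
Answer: $2185140$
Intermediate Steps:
$R{\left(V \right)} = -9 + V^{2} - 30 V$ ($R{\left(V \right)} = -9 + \left(\left(V^{2} - 32 V\right) + \left(V + V\right)\right) = -9 + \left(\left(V^{2} - 32 V\right) + 2 V\right) = -9 + \left(V^{2} - 30 V\right) = -9 + V^{2} - 30 V$)
$R{\left(-19 \right)} 2370 = \left(-9 + \left(-19\right)^{2} - -570\right) 2370 = \left(-9 + 361 + 570\right) 2370 = 922 \cdot 2370 = 2185140$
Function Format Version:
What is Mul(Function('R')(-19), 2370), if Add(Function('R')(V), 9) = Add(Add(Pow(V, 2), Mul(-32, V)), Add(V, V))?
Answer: 2185140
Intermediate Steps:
Function('R')(V) = Add(-9, Pow(V, 2), Mul(-30, V)) (Function('R')(V) = Add(-9, Add(Add(Pow(V, 2), Mul(-32, V)), Add(V, V))) = Add(-9, Add(Add(Pow(V, 2), Mul(-32, V)), Mul(2, V))) = Add(-9, Add(Pow(V, 2), Mul(-30, V))) = Add(-9, Pow(V, 2), Mul(-30, V)))
Mul(Function('R')(-19), 2370) = Mul(Add(-9, Pow(-19, 2), Mul(-30, -19)), 2370) = Mul(Add(-9, 361, 570), 2370) = Mul(922, 2370) = 2185140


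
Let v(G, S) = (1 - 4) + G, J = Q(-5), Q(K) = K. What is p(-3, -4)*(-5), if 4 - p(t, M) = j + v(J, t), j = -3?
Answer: -75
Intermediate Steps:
J = -5
v(G, S) = -3 + G
p(t, M) = 15 (p(t, M) = 4 - (-3 + (-3 - 5)) = 4 - (-3 - 8) = 4 - 1*(-11) = 4 + 11 = 15)
p(-3, -4)*(-5) = 15*(-5) = -75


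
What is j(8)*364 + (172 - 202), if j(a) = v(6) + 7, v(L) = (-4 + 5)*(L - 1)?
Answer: 4338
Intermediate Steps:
v(L) = -1 + L (v(L) = 1*(-1 + L) = -1 + L)
j(a) = 12 (j(a) = (-1 + 6) + 7 = 5 + 7 = 12)
j(8)*364 + (172 - 202) = 12*364 + (172 - 202) = 4368 - 30 = 4338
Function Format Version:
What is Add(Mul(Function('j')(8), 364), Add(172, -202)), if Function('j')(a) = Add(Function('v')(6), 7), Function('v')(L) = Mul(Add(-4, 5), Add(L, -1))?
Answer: 4338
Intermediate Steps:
Function('v')(L) = Add(-1, L) (Function('v')(L) = Mul(1, Add(-1, L)) = Add(-1, L))
Function('j')(a) = 12 (Function('j')(a) = Add(Add(-1, 6), 7) = Add(5, 7) = 12)
Add(Mul(Function('j')(8), 364), Add(172, -202)) = Add(Mul(12, 364), Add(172, -202)) = Add(4368, -30) = 4338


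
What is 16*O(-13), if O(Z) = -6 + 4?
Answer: -32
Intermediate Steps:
O(Z) = -2
16*O(-13) = 16*(-2) = -32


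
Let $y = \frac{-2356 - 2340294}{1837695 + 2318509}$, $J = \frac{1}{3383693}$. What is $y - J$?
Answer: $- \frac{3963406281327}{7031659190686} \approx -0.56365$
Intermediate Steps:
$J = \frac{1}{3383693} \approx 2.9553 \cdot 10^{-7}$
$y = - \frac{1171325}{2078102}$ ($y = \frac{-2356 - 2340294}{4156204} = \left(-2342650\right) \frac{1}{4156204} = - \frac{1171325}{2078102} \approx -0.56365$)
$y - J = - \frac{1171325}{2078102} - \frac{1}{3383693} = - \frac{3963406281327}{7031659190686}$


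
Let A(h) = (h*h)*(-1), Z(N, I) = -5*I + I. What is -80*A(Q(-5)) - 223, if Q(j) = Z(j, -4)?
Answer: 20257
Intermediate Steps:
Z(N, I) = -4*I
Q(j) = 16 (Q(j) = -4*(-4) = 16)
A(h) = -h² (A(h) = h²*(-1) = -h²)
-80*A(Q(-5)) - 223 = -(-80)*16² - 223 = -(-80)*256 - 223 = -80*(-256) - 223 = 20480 - 223 = 20257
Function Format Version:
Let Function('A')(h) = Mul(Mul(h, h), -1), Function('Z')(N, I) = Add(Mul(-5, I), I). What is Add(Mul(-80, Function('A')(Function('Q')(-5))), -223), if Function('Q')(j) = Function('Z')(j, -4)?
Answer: 20257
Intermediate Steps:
Function('Z')(N, I) = Mul(-4, I)
Function('Q')(j) = 16 (Function('Q')(j) = Mul(-4, -4) = 16)
Function('A')(h) = Mul(-1, Pow(h, 2)) (Function('A')(h) = Mul(Pow(h, 2), -1) = Mul(-1, Pow(h, 2)))
Add(Mul(-80, Function('A')(Function('Q')(-5))), -223) = Add(Mul(-80, Mul(-1, Pow(16, 2))), -223) = Add(Mul(-80, Mul(-1, 256)), -223) = Add(Mul(-80, -256), -223) = Add(20480, -223) = 20257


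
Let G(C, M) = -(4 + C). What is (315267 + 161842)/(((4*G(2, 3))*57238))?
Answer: -477109/1373712 ≈ -0.34731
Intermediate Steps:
G(C, M) = -4 - C
(315267 + 161842)/(((4*G(2, 3))*57238)) = (315267 + 161842)/(((4*(-4 - 1*2))*57238)) = 477109/(((4*(-4 - 2))*57238)) = 477109/(((4*(-6))*57238)) = 477109/((-24*57238)) = 477109/(-1373712) = 477109*(-1/1373712) = -477109/1373712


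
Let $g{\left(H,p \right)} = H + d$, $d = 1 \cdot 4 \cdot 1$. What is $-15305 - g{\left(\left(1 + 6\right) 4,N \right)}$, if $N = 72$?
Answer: $-15337$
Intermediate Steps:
$d = 4$ ($d = 4 \cdot 1 = 4$)
$g{\left(H,p \right)} = 4 + H$ ($g{\left(H,p \right)} = H + 4 = 4 + H$)
$-15305 - g{\left(\left(1 + 6\right) 4,N \right)} = -15305 - \left(4 + \left(1 + 6\right) 4\right) = -15305 - \left(4 + 7 \cdot 4\right) = -15305 - \left(4 + 28\right) = -15305 - 32 = -15337$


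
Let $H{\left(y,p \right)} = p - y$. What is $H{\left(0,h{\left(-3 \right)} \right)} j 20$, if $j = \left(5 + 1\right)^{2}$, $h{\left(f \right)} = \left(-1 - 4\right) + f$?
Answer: $-5760$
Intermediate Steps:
$h{\left(f \right)} = -5 + f$
$j = 36$ ($j = 6^{2} = 36$)
$H{\left(0,h{\left(-3 \right)} \right)} j 20 = \left(\left(-5 - 3\right) - 0\right) 36 \cdot 20 = \left(-8 + 0\right) 36 \cdot 20 = \left(-8\right) 36 \cdot 20 = \left(-288\right) 20 = -5760$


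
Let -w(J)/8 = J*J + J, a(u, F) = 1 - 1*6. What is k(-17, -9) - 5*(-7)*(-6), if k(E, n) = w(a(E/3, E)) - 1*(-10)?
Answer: -360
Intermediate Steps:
a(u, F) = -5 (a(u, F) = 1 - 6 = -5)
w(J) = -8*J - 8*J² (w(J) = -8*(J*J + J) = -8*(J² + J) = -8*(J + J²) = -8*J - 8*J²)
k(E, n) = -150 (k(E, n) = -8*(-5)*(1 - 5) - 1*(-10) = -8*(-5)*(-4) + 10 = -160 + 10 = -150)
k(-17, -9) - 5*(-7)*(-6) = -150 - 5*(-7)*(-6) = -150 - (-35)*(-6) = -150 - 1*210 = -150 - 210 = -360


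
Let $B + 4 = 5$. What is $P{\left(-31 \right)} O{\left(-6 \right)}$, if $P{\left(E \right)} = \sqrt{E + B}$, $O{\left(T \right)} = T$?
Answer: $- 6 i \sqrt{30} \approx - 32.863 i$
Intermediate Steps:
$B = 1$ ($B = -4 + 5 = 1$)
$P{\left(E \right)} = \sqrt{1 + E}$ ($P{\left(E \right)} = \sqrt{E + 1} = \sqrt{1 + E}$)
$P{\left(-31 \right)} O{\left(-6 \right)} = \sqrt{1 - 31} \left(-6\right) = \sqrt{-30} \left(-6\right) = i \sqrt{30} \left(-6\right) = - 6 i \sqrt{30}$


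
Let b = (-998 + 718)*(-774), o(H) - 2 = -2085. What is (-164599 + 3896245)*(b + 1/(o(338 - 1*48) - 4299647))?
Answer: 579817511737967659/716955 ≈ 8.0872e+11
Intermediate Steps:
o(H) = -2083 (o(H) = 2 - 2085 = -2083)
b = 216720 (b = -280*(-774) = 216720)
(-164599 + 3896245)*(b + 1/(o(338 - 1*48) - 4299647)) = (-164599 + 3896245)*(216720 + 1/(-2083 - 4299647)) = 3731646*(216720 + 1/(-4301730)) = 3731646*(216720 - 1/4301730) = 3731646*(932270925599/4301730) = 579817511737967659/716955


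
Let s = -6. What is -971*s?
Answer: 5826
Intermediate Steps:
-971*s = -971*(-6) = 5826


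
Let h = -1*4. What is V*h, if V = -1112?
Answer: 4448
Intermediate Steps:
h = -4
V*h = -1112*(-4) = 4448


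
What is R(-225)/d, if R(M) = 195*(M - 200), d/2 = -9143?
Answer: 82875/18286 ≈ 4.5322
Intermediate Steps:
d = -18286 (d = 2*(-9143) = -18286)
R(M) = -39000 + 195*M (R(M) = 195*(-200 + M) = -39000 + 195*M)
R(-225)/d = (-39000 + 195*(-225))/(-18286) = (-39000 - 43875)*(-1/18286) = -82875*(-1/18286) = 82875/18286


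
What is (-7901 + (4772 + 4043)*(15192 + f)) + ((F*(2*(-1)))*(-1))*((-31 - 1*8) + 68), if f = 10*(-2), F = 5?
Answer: 133733569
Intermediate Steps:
f = -20
(-7901 + (4772 + 4043)*(15192 + f)) + ((F*(2*(-1)))*(-1))*((-31 - 1*8) + 68) = (-7901 + (4772 + 4043)*(15192 - 20)) + ((5*(2*(-1)))*(-1))*((-31 - 1*8) + 68) = (-7901 + 8815*15172) + ((5*(-2))*(-1))*((-31 - 8) + 68) = (-7901 + 133741180) + (-10*(-1))*(-39 + 68) = 133733279 + 10*29 = 133733279 + 290 = 133733569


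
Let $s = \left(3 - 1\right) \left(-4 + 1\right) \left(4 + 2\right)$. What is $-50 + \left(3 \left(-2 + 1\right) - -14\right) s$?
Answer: $-446$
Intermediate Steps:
$s = -36$ ($s = 2 \left(-3\right) 6 = \left(-6\right) 6 = -36$)
$-50 + \left(3 \left(-2 + 1\right) - -14\right) s = -50 + \left(3 \left(-2 + 1\right) - -14\right) \left(-36\right) = -50 + \left(3 \left(-1\right) + 14\right) \left(-36\right) = -50 + \left(-3 + 14\right) \left(-36\right) = -50 + 11 \left(-36\right) = -50 - 396 = -446$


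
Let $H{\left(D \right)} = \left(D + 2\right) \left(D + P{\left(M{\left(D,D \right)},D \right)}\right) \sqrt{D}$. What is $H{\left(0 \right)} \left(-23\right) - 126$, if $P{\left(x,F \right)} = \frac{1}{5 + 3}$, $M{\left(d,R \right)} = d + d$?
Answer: $-126$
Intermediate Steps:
$M{\left(d,R \right)} = 2 d$
$P{\left(x,F \right)} = \frac{1}{8}$
$H{\left(D \right)} = \sqrt{D} \left(2 + D\right) \left(\frac{1}{8} + D\right)$ ($H{\left(D \right)} = \left(D + 2\right) \left(D + \frac{1}{8}\right) \sqrt{D} = \left(2 + D\right) \left(\frac{1}{8} + D\right) \sqrt{D} = \sqrt{D} \left(2 + D\right) \left(\frac{1}{8} + D\right)$)
$H{\left(0 \right)} \left(-23\right) - 126 = \frac{\sqrt{0} \left(2 + 8 \cdot 0^{2} + 17 \cdot 0\right)}{8} \left(-23\right) - 126 = \frac{1}{8} \cdot 0 \left(2 + 8 \cdot 0 + 0\right) \left(-23\right) - 126 = \frac{1}{8} \cdot 0 \left(2 + 0 + 0\right) \left(-23\right) - 126 = \frac{1}{8} \cdot 0 \cdot 2 \left(-23\right) - 126 = 0 \left(-23\right) - 126 = 0 - 126 = -126$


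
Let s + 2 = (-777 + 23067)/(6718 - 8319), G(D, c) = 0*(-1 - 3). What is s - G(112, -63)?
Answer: -25492/1601 ≈ -15.923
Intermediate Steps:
G(D, c) = 0 (G(D, c) = 0*(-4) = 0)
s = -25492/1601 (s = -2 + (-777 + 23067)/(6718 - 8319) = -2 + 22290/(-1601) = -2 + 22290*(-1/1601) = -2 - 22290/1601 = -25492/1601 ≈ -15.923)
s - G(112, -63) = -25492/1601 - 1*0 = -25492/1601 + 0 = -25492/1601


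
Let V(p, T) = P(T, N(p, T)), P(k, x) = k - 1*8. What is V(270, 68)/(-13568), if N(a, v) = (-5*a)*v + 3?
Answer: -15/3392 ≈ -0.0044222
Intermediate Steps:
N(a, v) = 3 - 5*a*v (N(a, v) = -5*a*v + 3 = 3 - 5*a*v)
P(k, x) = -8 + k (P(k, x) = k - 8 = -8 + k)
V(p, T) = -8 + T
V(270, 68)/(-13568) = (-8 + 68)/(-13568) = 60*(-1/13568) = -15/3392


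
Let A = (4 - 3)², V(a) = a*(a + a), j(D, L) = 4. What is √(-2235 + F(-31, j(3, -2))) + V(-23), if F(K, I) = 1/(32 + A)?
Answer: 1058 + I*√2433882/33 ≈ 1058.0 + 47.275*I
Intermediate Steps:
V(a) = 2*a² (V(a) = a*(2*a) = 2*a²)
A = 1 (A = 1² = 1)
F(K, I) = 1/33 (F(K, I) = 1/(32 + 1) = 1/33)
√(-2235 + F(-31, j(3, -2))) + V(-23) = √(-2235 + 1/33) + 2*(-23)² = √(-73754/33) + 2*529 = I*√2433882/33 + 1058 = 1058 + I*√2433882/33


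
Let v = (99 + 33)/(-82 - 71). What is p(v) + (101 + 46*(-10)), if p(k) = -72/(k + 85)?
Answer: -1544141/4291 ≈ -359.86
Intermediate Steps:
v = -44/51 (v = 132/(-153) = 132*(-1/153) = -44/51 ≈ -0.86275)
p(k) = -72/(85 + k)
p(v) + (101 + 46*(-10)) = -72/(85 - 44/51) + (101 + 46*(-10)) = -72/4291/51 + (101 - 460) = -72*51/4291 - 359 = -3672/4291 - 359 = -1544141/4291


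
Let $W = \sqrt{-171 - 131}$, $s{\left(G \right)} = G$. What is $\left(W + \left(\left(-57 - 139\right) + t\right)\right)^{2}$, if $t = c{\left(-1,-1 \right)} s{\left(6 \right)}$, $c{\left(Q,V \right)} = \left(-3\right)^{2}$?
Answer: $\left(142 - i \sqrt{302}\right)^{2} \approx 19862.0 - 4935.4 i$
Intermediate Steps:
$c{\left(Q,V \right)} = 9$
$W = i \sqrt{302}$ ($W = \sqrt{-302} = i \sqrt{302} \approx 17.378 i$)
$t = 54$ ($t = 9 \cdot 6 = 54$)
$\left(W + \left(\left(-57 - 139\right) + t\right)\right)^{2} = \left(i \sqrt{302} + \left(\left(-57 - 139\right) + 54\right)\right)^{2} = \left(i \sqrt{302} + \left(-196 + 54\right)\right)^{2} = \left(i \sqrt{302} - 142\right)^{2} = \left(-142 + i \sqrt{302}\right)^{2}$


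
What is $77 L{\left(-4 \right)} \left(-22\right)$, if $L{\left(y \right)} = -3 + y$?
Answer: $11858$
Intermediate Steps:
$77 L{\left(-4 \right)} \left(-22\right) = 77 \left(-3 - 4\right) \left(-22\right) = 77 \left(-7\right) \left(-22\right) = \left(-539\right) \left(-22\right) = 11858$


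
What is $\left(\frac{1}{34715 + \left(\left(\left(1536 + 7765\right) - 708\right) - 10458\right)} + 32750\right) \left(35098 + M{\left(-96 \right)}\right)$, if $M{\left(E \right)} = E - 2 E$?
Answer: $\frac{18931512505097}{16425} \approx 1.1526 \cdot 10^{9}$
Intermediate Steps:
$M{\left(E \right)} = - E$
$\left(\frac{1}{34715 + \left(\left(\left(1536 + 7765\right) - 708\right) - 10458\right)} + 32750\right) \left(35098 + M{\left(-96 \right)}\right) = \left(\frac{1}{34715 + \left(\left(\left(1536 + 7765\right) - 708\right) - 10458\right)} + 32750\right) \left(35098 - -96\right) = \left(\frac{1}{34715 + \left(\left(9301 - 708\right) - 10458\right)} + 32750\right) \left(35098 + 96\right) = \left(\frac{1}{34715 + \left(8593 - 10458\right)} + 32750\right) 35194 = \left(\frac{1}{34715 - 1865} + 32750\right) 35194 = \left(\frac{1}{32850} + 32750\right) 35194 = \frac{1075837501}{32850} \cdot 35194 = \frac{18931512505097}{16425}$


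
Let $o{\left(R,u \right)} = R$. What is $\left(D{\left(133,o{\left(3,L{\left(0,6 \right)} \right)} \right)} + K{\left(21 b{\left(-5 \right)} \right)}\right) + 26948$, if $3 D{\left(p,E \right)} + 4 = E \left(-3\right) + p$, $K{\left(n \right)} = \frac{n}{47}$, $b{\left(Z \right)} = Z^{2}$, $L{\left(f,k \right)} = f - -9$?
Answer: $\frac{1268961}{47} \approx 26999.0$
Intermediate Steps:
$L{\left(f,k \right)} = 9 + f$ ($L{\left(f,k \right)} = f + 9 = 9 + f$)
$K{\left(n \right)} = \frac{n}{47}$ ($K{\left(n \right)} = n \frac{1}{47} = \frac{n}{47}$)
$D{\left(p,E \right)} = - \frac{4}{3} - E + \frac{p}{3}$ ($D{\left(p,E \right)} = - \frac{4}{3} + \frac{E \left(-3\right) + p}{3} = - \frac{4}{3} + \frac{- 3 E + p}{3} = - \frac{4}{3} + \frac{p - 3 E}{3} = - \frac{4}{3} - \left(E - \frac{p}{3}\right) = - \frac{4}{3} - E + \frac{p}{3}$)
$\left(D{\left(133,o{\left(3,L{\left(0,6 \right)} \right)} \right)} + K{\left(21 b{\left(-5 \right)} \right)}\right) + 26948 = \left(\left(- \frac{4}{3} - 3 + \frac{1}{3} \cdot 133\right) + \frac{21 \left(-5\right)^{2}}{47}\right) + 26948 = \left(\left(- \frac{4}{3} - 3 + \frac{133}{3}\right) + \frac{21 \cdot 25}{47}\right) + 26948 = \left(40 + \frac{1}{47} \cdot 525\right) + 26948 = \left(40 + \frac{525}{47}\right) + 26948 = \frac{2405}{47} + 26948 = \frac{1268961}{47}$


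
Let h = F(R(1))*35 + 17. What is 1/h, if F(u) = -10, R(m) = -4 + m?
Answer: -1/333 ≈ -0.0030030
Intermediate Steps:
h = -333 (h = -10*35 + 17 = -350 + 17 = -333)
1/h = 1/(-333) = -1/333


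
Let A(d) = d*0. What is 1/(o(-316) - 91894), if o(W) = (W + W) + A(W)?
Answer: -1/92526 ≈ -1.0808e-5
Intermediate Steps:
A(d) = 0
o(W) = 2*W (o(W) = (W + W) + 0 = 2*W + 0 = 2*W)
1/(o(-316) - 91894) = 1/(2*(-316) - 91894) = 1/(-632 - 91894) = 1/(-92526) = -1/92526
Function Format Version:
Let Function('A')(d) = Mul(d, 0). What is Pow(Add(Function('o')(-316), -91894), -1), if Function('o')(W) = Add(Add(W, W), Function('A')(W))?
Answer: Rational(-1, 92526) ≈ -1.0808e-5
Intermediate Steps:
Function('A')(d) = 0
Function('o')(W) = Mul(2, W) (Function('o')(W) = Add(Add(W, W), 0) = Add(Mul(2, W), 0) = Mul(2, W))
Pow(Add(Function('o')(-316), -91894), -1) = Pow(Add(Mul(2, -316), -91894), -1) = Pow(Add(-632, -91894), -1) = Pow(-92526, -1) = Rational(-1, 92526)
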